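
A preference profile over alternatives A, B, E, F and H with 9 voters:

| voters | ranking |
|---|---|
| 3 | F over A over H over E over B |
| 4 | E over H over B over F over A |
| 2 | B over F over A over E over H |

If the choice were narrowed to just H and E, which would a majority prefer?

E

Ballots ranking H above E: 3.
Ballots ranking E above H: 9 − 3 = 6.
E wins the head-to-head 6–3.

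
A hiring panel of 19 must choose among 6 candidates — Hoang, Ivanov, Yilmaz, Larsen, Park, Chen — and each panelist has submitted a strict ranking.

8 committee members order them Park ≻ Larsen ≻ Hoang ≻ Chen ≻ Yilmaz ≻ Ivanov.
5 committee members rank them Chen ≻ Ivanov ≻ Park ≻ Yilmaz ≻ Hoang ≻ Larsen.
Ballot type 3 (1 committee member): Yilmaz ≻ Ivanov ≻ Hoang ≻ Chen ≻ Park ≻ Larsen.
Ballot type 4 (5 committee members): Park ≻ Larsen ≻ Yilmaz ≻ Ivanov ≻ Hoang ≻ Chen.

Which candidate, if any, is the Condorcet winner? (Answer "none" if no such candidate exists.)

Park

Head-to-head results (19 committee members):
Hoang vs Ivanov: 8 to 11, Ivanov.
Hoang vs Yilmaz: 8 for Hoang, 11 for Yilmaz — Yilmaz by 11–8.
Hoang vs Larsen: Hoang is ranked higher on 5+1 = 6 ballots, Larsen on 13. Larsen wins 13–6.
Hoang vs Park: 1 for Hoang, 18 for Park — Park by 18–1.
Hoang vs Chen: 8+1+5 = 14 for Hoang, 5 for Chen — Hoang by 14–5.
Ivanov vs Yilmaz: Ivanov preferred on 5 ballots; Yilmaz wins 14–5.
Ivanov vs Larsen: Ivanov is ranked higher on 5+1 = 6 ballots, Larsen on 13. Larsen wins 13–6.
Ivanov vs Park: Ivanov preferred on 5+1 = 6 ballots; Park wins 13–6.
Ivanov vs Chen: 6 to 13, Chen.
Yilmaz vs Larsen: Yilmaz is ranked higher on 5+1 = 6 ballots, Larsen on 13. Larsen wins 13–6.
Yilmaz vs Park: Yilmaz preferred on 1 ballot; Park wins 18–1.
Yilmaz vs Chen: Yilmaz is ranked higher on 1+5 = 6 ballots, Chen on 13. Chen wins 13–6.
Larsen vs Park: Larsen is ranked higher on 0 ballots, Park on 19. Park wins 19–0.
Larsen vs Chen: Larsen is ranked higher on 8+5 = 13 ballots, Chen on 6. Larsen wins 13–6.
Park vs Chen: 8+5 = 13 for Park, 6 for Chen — Park by 13–6.
Only Park has no losses; Park is the Condorcet winner.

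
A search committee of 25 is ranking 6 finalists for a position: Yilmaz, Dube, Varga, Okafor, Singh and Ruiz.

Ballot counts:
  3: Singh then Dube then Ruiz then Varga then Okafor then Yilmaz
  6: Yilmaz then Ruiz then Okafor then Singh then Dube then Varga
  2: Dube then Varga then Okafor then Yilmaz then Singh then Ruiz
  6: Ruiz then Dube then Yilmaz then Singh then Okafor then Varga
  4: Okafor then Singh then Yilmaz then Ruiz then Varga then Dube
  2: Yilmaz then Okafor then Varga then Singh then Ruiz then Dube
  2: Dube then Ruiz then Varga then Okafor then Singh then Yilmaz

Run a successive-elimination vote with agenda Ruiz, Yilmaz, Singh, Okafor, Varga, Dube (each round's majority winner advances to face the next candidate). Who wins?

Dube

Round 1: Ruiz vs Yilmaz — 11–14, Yilmaz advances.
Round 2: Yilmaz vs Singh — 16–9, Yilmaz advances.
Round 3: Yilmaz vs Okafor — 14–11, Yilmaz advances.
Round 4: Yilmaz vs Varga — 18–7, Yilmaz advances.
Round 5: Yilmaz vs Dube — 12–13, Dube advances.
Dube survives the agenda.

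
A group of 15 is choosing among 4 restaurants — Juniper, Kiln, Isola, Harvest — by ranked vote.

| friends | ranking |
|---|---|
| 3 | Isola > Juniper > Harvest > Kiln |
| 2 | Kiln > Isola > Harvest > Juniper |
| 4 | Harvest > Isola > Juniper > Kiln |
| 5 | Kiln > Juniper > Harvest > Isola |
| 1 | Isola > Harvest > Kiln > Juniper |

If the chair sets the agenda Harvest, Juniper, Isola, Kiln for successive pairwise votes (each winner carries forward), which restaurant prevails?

Isola

Round 1: Harvest vs Juniper — 7–8, Juniper advances.
Round 2: Juniper vs Isola — 5–10, Isola advances.
Round 3: Isola vs Kiln — 8–7, Isola advances.
The agenda winner is Isola.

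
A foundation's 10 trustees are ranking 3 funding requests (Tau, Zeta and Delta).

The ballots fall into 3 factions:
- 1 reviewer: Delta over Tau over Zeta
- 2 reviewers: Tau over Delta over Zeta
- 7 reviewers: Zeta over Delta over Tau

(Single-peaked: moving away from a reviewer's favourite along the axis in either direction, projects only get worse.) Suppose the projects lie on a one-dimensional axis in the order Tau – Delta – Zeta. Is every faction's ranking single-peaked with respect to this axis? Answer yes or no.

Axis positions: Tau=1, Delta=2, Zeta=3.
Faction 1 (peak Delta at position 2): ranking walks positions 2-1-3, expanding outward from the peak — single-peaked.
Faction 2 (peak Tau at position 1): ranking walks positions 1-2-3, expanding outward from the peak — single-peaked.
Faction 3 (peak Zeta at position 3): ranking walks positions 3-2-1, expanding outward from the peak — single-peaked.
Every ranking is single-peaked on this axis.

yes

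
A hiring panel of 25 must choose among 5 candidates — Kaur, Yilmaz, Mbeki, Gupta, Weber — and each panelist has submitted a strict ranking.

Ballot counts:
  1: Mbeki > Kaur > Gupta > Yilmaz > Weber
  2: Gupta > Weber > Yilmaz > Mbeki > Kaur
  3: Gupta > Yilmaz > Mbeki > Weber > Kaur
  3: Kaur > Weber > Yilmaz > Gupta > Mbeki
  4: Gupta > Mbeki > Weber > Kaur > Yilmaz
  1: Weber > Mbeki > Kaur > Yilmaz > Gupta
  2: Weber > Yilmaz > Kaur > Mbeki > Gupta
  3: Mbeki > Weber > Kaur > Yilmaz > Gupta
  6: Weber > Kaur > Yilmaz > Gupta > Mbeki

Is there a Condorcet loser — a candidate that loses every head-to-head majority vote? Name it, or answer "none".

Pairwise majorities:
Kaur vs Yilmaz: Kaur wins 18–7.
Kaur–Mbeki: Mbeki 14–11.
Kaur–Gupta: Kaur 16–9.
Kaur vs Weber: Weber, 21–4.
Yilmaz vs Mbeki: Yilmaz preferred on 2+3+3+2+6 = 16 ballots; Yilmaz wins 16–9.
Yilmaz vs Gupta: Yilmaz is ranked higher on 3+1+2+3+6 = 15 ballots, Gupta on 10. Yilmaz wins 15–10.
Yilmaz vs Weber: Yilmaz preferred on 1+3 = 4 ballots; Weber wins 21–4.
Mbeki vs Gupta: 1+1+2+3 = 7 for Mbeki, 18 for Gupta — Gupta by 18–7.
Mbeki–Weber: Weber 14–11.
Gupta vs Weber: Weber wins 15–10.
Every candidate wins at least one matchup (Kaur beats Yilmaz; Yilmaz beats Mbeki; Mbeki beats Kaur; Gupta beats Mbeki; Weber beats Kaur), so there is no Condorcet loser.

none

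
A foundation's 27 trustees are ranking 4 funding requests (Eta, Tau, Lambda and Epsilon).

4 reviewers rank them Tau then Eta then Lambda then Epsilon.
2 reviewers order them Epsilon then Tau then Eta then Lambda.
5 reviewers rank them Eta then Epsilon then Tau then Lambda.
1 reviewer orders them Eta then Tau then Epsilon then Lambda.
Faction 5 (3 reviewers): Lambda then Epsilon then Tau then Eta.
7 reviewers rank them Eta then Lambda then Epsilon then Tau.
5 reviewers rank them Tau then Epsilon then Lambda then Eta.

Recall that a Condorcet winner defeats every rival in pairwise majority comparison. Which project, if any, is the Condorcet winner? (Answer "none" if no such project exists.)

Head-to-head results (27 reviewers):
Eta–Tau: Tau 14–13.
Eta vs Lambda: Eta, 19–8.
Eta vs Epsilon: Eta, 17–10.
Tau vs Lambda: 17 to 10, Tau.
Tau vs Epsilon: Epsilon, 17–10.
Lambda vs Epsilon: Lambda, 14–13.
Each project drops at least one matchup (Eta loses to Tau; Tau loses to Epsilon; Lambda loses to Eta; Epsilon loses to Eta); the cycle Eta beats Epsilon beats Tau beats Eta rules out a Condorcet winner.

none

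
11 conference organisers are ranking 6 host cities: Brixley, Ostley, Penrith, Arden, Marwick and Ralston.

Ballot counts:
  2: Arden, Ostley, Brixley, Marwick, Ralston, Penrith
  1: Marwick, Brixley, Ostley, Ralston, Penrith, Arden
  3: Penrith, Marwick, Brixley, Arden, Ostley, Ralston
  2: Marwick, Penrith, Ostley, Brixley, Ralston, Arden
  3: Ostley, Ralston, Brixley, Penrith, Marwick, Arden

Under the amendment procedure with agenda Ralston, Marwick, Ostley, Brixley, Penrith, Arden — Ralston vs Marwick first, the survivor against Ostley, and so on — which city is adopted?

Penrith

Round 1: Ralston vs Marwick — 3–8, Marwick advances.
Round 2: Marwick vs Ostley — 6–5, Marwick advances.
Round 3: Marwick vs Brixley — 6–5, Marwick advances.
Round 4: Marwick vs Penrith — 5–6, Penrith advances.
Round 5: Penrith vs Arden — 9–2, Penrith advances.
Penrith survives the agenda.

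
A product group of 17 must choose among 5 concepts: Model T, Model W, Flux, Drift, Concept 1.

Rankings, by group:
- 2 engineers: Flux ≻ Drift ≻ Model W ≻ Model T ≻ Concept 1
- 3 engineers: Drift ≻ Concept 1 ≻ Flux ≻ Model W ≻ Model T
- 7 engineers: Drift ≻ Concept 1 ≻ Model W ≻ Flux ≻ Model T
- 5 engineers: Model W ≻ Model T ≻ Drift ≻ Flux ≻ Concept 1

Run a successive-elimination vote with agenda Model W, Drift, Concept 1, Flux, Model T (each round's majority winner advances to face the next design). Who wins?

Round 1: Model W vs Drift — 5–12, Drift advances.
Round 2: Drift vs Concept 1 — 17–0, Drift advances.
Round 3: Drift vs Flux — 15–2, Drift advances.
Round 4: Drift vs Model T — 12–5, Drift advances.
Drift survives the agenda.

Drift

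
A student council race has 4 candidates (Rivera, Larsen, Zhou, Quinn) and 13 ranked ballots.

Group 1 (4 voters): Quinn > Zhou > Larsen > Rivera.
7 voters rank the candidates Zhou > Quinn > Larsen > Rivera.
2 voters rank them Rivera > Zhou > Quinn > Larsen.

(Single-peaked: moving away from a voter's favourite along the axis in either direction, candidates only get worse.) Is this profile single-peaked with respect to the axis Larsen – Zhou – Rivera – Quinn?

Axis positions: Larsen=1, Zhou=2, Rivera=3, Quinn=4.
Group 1: ranking walks positions 4-2-1-3; Zhou is ranked above Rivera even though Rivera lies between Zhou and the peak Quinn on the axis — preferences dip and rise again. Not single-peaked.
Group 2: ranking walks positions 2-4-1-3; Quinn is ranked above Rivera even though Rivera lies between Quinn and the peak Zhou on the axis — preferences dip and rise again. Not single-peaked.
Group 3 (peak Rivera at position 3): ranking walks positions 3-2-4-1, expanding outward from the peak — single-peaked.
Group 1 violates single-peakedness, so the profile is not single-peaked on this axis.

no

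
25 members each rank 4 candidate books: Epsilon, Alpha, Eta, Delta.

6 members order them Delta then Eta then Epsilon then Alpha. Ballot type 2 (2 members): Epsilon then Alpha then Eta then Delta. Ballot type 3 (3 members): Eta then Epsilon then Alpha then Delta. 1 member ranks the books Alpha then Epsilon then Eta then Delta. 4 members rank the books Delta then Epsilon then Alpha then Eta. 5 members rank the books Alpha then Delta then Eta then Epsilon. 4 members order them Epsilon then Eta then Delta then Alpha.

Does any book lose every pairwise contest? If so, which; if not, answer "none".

Alpha

Head-to-head results (25 members):
Epsilon vs Alpha: 19 to 6, Epsilon.
Epsilon–Eta: Eta 14–11.
Epsilon vs Delta: Delta, 15–10.
Alpha vs Eta: Eta wins 13–12.
Alpha vs Delta: Delta, 14–11.
Eta–Delta: Delta 15–10.
Alpha is beaten in every head-to-head and is the Condorcet loser.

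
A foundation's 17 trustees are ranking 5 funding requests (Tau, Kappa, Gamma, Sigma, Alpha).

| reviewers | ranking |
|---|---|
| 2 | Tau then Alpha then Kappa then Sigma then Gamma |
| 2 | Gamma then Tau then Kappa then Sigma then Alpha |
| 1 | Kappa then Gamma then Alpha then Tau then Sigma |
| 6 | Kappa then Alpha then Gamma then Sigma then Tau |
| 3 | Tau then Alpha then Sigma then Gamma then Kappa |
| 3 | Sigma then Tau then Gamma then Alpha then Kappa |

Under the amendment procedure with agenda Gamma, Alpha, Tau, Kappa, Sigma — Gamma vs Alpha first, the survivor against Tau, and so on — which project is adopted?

Sigma

Round 1: Gamma vs Alpha — 6–11, Alpha advances.
Round 2: Alpha vs Tau — 7–10, Tau advances.
Round 3: Tau vs Kappa — 10–7, Tau advances.
Round 4: Tau vs Sigma — 8–9, Sigma advances.
Sigma survives the agenda.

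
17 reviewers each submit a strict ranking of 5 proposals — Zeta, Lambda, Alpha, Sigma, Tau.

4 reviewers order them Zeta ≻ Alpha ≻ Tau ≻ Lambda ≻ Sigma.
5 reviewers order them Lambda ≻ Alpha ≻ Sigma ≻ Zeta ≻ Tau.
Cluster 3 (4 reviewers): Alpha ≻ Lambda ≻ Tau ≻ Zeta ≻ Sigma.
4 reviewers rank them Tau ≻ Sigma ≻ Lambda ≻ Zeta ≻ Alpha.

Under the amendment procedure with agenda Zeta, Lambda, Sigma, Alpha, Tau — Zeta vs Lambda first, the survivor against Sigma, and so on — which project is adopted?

Lambda

Round 1: Zeta vs Lambda — 4–13, Lambda advances.
Round 2: Lambda vs Sigma — 13–4, Lambda advances.
Round 3: Lambda vs Alpha — 9–8, Lambda advances.
Round 4: Lambda vs Tau — 9–8, Lambda advances.
The agenda winner is Lambda.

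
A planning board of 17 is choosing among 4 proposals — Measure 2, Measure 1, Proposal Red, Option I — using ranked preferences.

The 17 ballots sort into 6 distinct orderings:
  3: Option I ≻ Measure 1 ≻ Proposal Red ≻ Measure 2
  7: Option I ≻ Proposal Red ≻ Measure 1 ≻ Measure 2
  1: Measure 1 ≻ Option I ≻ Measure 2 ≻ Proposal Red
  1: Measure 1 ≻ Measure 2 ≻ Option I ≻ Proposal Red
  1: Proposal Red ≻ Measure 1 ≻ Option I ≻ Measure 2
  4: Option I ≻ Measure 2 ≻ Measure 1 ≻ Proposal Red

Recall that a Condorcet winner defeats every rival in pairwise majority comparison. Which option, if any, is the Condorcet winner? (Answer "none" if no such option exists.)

Option I

Head-to-head results (17 council members):
Measure 2 vs Measure 1: Measure 1 wins 13–4.
Measure 2 vs Proposal Red: Proposal Red, 11–6.
Measure 2 vs Option I: Option I wins 16–1.
Measure 1 vs Proposal Red: Measure 1, 9–8.
Measure 1–Option I: Option I 14–3.
Proposal Red vs Option I: Option I, 16–1.
Option I beats each of Measure 2, Measure 1, Proposal Red — Option I is the Condorcet winner.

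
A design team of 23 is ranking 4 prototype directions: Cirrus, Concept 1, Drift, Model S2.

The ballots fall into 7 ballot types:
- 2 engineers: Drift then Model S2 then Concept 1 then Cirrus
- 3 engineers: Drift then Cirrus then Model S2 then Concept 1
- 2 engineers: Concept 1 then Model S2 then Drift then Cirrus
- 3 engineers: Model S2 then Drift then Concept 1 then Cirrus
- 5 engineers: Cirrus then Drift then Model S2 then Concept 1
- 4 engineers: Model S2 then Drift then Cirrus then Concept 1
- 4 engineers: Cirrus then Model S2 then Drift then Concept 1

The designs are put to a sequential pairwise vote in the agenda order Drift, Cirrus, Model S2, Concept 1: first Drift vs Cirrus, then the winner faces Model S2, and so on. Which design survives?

Round 1: Drift vs Cirrus — 14–9, Drift advances.
Round 2: Drift vs Model S2 — 10–13, Model S2 advances.
Round 3: Model S2 vs Concept 1 — 21–2, Model S2 advances.
The agenda winner is Model S2.

Model S2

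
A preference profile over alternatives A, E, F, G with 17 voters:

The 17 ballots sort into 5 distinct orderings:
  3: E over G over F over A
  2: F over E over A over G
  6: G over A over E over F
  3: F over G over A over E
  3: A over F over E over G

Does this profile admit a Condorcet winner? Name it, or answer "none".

Head-to-head results (17 voters):
A vs E: 6+3+3 = 12 for A, 5 for E — A by 12–5.
A vs F: A is ranked higher on 6+3 = 9 ballots, F on 8. A wins 9–8.
A vs G: A preferred on 2+3 = 5 ballots; G wins 12–5.
E vs F: E is ranked higher on 3+6 = 9 ballots, F on 8. E wins 9–8.
E vs G: E preferred on 3+2+3 = 8 ballots; G wins 9–8.
F vs G: F preferred on 2+3+3 = 8 ballots; G wins 9–8.
G beats each of A, E, F — G is the Condorcet winner.

G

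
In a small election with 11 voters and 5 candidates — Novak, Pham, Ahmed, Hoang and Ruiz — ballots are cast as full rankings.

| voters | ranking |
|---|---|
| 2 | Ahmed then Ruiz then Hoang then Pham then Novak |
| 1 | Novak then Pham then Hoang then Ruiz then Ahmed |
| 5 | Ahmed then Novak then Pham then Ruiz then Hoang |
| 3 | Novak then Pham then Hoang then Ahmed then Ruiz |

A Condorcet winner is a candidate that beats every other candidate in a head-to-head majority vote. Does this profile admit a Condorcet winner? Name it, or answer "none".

Ahmed

Head-to-head results (11 voters):
Novak–Pham: Novak 9–2.
Novak–Ahmed: Ahmed 7–4.
Novak vs Hoang: Novak, 9–2.
Novak vs Ruiz: Novak wins 9–2.
Pham–Ahmed: Ahmed 7–4.
Pham–Hoang: Pham 9–2.
Pham vs Ruiz: Pham wins 9–2.
Ahmed vs Hoang: Ahmed, 7–4.
Ahmed vs Ruiz: Ahmed, 10–1.
Hoang–Ruiz: Ruiz 7–4.
Ahmed wins every pairwise contest, so Ahmed is the Condorcet winner.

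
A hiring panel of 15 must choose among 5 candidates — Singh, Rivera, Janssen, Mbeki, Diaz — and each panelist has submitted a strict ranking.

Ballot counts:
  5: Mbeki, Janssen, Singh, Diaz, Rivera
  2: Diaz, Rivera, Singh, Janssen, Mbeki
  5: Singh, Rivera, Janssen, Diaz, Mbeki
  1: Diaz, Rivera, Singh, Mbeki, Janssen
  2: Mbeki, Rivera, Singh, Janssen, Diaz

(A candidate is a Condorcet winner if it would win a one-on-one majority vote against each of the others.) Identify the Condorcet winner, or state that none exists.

Head-to-head results (15 committee members):
Singh–Rivera: Singh 10–5.
Singh vs Janssen: Singh wins 10–5.
Singh vs Mbeki: Singh, 8–7.
Singh–Diaz: Singh 12–3.
Rivera–Janssen: Rivera 10–5.
Rivera vs Mbeki: Rivera, 8–7.
Rivera–Diaz: Diaz 8–7.
Janssen vs Mbeki: Mbeki, 8–7.
Janssen vs Diaz: Janssen wins 12–3.
Mbeki vs Diaz: Diaz wins 8–7.
Singh beats each of Rivera, Janssen, Mbeki, Diaz — Singh is the Condorcet winner.

Singh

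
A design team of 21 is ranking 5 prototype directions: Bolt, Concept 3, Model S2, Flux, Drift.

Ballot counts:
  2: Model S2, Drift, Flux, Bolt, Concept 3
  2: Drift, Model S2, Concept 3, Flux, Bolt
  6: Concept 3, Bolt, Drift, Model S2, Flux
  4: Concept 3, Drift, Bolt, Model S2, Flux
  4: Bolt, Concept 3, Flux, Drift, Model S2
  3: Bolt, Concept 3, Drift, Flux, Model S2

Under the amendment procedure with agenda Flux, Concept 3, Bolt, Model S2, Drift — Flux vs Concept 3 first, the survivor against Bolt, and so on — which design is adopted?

Concept 3

Round 1: Flux vs Concept 3 — 2–19, Concept 3 advances.
Round 2: Concept 3 vs Bolt — 12–9, Concept 3 advances.
Round 3: Concept 3 vs Model S2 — 17–4, Concept 3 advances.
Round 4: Concept 3 vs Drift — 17–4, Concept 3 advances.
The agenda winner is Concept 3.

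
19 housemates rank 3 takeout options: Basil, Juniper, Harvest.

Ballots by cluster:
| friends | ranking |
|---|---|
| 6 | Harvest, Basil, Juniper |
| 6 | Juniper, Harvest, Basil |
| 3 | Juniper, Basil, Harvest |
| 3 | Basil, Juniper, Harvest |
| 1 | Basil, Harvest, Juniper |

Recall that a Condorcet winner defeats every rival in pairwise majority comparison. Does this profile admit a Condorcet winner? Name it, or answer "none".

Head-to-head results (19 friends):
Basil vs Juniper: Basil, 10–9.
Basil–Harvest: Harvest 12–7.
Juniper–Harvest: Juniper 12–7.
Each restaurant drops at least one matchup (Basil loses to Harvest; Juniper loses to Basil; Harvest loses to Juniper); the cycle Basil → Juniper → Harvest → Basil rules out a Condorcet winner.

none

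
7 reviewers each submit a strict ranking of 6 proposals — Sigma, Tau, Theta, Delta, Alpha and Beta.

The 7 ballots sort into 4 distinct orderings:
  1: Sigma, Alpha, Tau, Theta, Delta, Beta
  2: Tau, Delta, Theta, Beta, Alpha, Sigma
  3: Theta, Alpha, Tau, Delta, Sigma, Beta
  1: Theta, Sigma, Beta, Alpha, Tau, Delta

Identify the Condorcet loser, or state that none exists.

Head-to-head results (7 reviewers):
Sigma–Tau: Tau 5–2.
Sigma vs Theta: Sigma is ranked higher on 1 ballot, Theta on 6. Theta wins 6–1.
Sigma vs Delta: Sigma preferred on 1+1 = 2 ballots; Delta wins 5–2.
Sigma vs Alpha: 2 to 5, Alpha.
Sigma vs Beta: Sigma, 5–2.
Tau vs Theta: 3 to 4, Theta.
Tau vs Delta: Tau preferred on 1+2+3+1 = 7 ballots; Tau wins 7–0.
Tau vs Alpha: 2 to 5, Alpha.
Tau vs Beta: Tau, 6–1.
Theta vs Delta: Theta, 5–2.
Theta vs Alpha: Theta wins 6–1.
Theta vs Beta: 1+2+3+1 = 7 for Theta, 0 for Beta — Theta by 7–0.
Delta vs Alpha: 2 to 5, Alpha.
Delta vs Beta: 1+2+3 = 6 for Delta, 1 for Beta — Delta by 6–1.
Alpha vs Beta: 4 to 3, Alpha.
Beta is beaten in every head-to-head and is the Condorcet loser.

Beta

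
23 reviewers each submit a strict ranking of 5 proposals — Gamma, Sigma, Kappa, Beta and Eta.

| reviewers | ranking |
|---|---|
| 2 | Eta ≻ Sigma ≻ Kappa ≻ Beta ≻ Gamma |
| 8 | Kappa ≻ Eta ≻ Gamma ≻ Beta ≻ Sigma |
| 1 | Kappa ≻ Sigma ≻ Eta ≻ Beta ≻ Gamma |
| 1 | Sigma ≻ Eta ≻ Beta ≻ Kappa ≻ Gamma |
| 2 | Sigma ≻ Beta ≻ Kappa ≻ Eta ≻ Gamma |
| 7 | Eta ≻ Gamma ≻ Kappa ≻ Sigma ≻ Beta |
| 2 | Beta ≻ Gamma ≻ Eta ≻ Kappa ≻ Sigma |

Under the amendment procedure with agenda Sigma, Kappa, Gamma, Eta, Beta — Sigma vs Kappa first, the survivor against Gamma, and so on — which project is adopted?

Eta

Round 1: Sigma vs Kappa — 5–18, Kappa advances.
Round 2: Kappa vs Gamma — 14–9, Kappa advances.
Round 3: Kappa vs Eta — 11–12, Eta advances.
Round 4: Eta vs Beta — 19–4, Eta advances.
Eta survives the agenda.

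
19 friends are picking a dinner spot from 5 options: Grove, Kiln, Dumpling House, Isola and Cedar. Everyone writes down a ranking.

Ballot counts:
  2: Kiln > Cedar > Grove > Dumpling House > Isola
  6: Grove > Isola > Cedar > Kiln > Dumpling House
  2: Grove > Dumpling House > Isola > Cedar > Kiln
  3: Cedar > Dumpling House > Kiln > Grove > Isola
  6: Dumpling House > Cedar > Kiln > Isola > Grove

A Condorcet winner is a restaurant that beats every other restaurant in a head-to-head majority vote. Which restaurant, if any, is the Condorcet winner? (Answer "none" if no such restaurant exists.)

Pairwise majorities:
Grove vs Kiln: Grove preferred on 6+2 = 8 ballots; Kiln wins 11–8.
Grove vs Dumpling House: 10 to 9, Grove.
Grove vs Isola: 2+6+2+3 = 13 for Grove, 6 for Isola — Grove by 13–6.
Grove vs Cedar: Grove preferred on 6+2 = 8 ballots; Cedar wins 11–8.
Kiln vs Dumpling House: 2+6 = 8 for Kiln, 11 for Dumpling House — Dumpling House by 11–8.
Kiln vs Isola: Kiln preferred on 2+3+6 = 11 ballots; Kiln wins 11–8.
Kiln vs Cedar: 2 for Kiln, 17 for Cedar — Cedar by 17–2.
Dumpling House vs Isola: 2+2+3+6 = 13 for Dumpling House, 6 for Isola — Dumpling House by 13–6.
Dumpling House vs Cedar: 2+6 = 8 for Dumpling House, 11 for Cedar — Cedar by 11–8.
Isola vs Cedar: 6+2 = 8 for Isola, 11 for Cedar — Cedar by 11–8.
Cedar beats each of Grove, Kiln, Dumpling House, Isola — Cedar is the Condorcet winner.

Cedar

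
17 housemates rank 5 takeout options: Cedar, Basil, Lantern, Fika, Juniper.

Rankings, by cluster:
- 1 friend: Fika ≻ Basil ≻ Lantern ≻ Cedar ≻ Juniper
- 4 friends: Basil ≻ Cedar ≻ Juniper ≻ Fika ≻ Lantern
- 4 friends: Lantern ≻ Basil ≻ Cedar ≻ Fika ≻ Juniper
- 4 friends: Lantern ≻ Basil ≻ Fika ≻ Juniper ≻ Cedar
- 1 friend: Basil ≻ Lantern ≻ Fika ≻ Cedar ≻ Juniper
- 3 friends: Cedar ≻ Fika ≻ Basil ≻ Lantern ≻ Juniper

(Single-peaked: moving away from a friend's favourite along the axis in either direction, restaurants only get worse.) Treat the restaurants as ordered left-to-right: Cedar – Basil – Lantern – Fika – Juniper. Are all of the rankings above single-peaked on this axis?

no

Axis positions: Cedar=1, Basil=2, Lantern=3, Fika=4, Juniper=5.
Cluster 1: ranking walks positions 4-2-3-1-5; Basil is ranked above Lantern even though Lantern lies between Basil and the peak Fika on the axis — preferences dip and rise again. Not single-peaked.
Cluster 2: ranking walks positions 2-1-5-4-3; Juniper is ranked above Lantern even though Lantern lies between Juniper and the peak Basil on the axis — preferences dip and rise again. Not single-peaked.
Cluster 3 (peak Lantern at position 3): ranking walks positions 3-2-1-4-5, expanding outward from the peak — single-peaked.
Cluster 4 (peak Lantern at position 3): ranking walks positions 3-2-4-5-1, expanding outward from the peak — single-peaked.
Cluster 5 (peak Basil at position 2): ranking walks positions 2-3-4-1-5, expanding outward from the peak — single-peaked.
Cluster 6: ranking walks positions 1-4-2-3-5; Fika is ranked above Basil even though Basil lies between Fika and the peak Cedar on the axis — preferences dip and rise again. Not single-peaked.
Cluster 1 violates single-peakedness, so the profile is not single-peaked on this axis.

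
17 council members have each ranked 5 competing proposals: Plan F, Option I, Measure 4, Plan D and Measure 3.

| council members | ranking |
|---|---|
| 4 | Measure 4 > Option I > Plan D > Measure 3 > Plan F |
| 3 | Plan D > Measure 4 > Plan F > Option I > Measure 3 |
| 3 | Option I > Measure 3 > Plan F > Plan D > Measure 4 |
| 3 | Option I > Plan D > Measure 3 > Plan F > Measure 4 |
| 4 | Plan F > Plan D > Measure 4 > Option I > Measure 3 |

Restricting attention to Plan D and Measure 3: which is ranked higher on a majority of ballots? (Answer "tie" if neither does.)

Ballots ranking Plan D above Measure 3: 4 + 3 + 3 + 4 = 14.
Ballots ranking Measure 3 above Plan D: 17 − 14 = 3.
Plan D wins the head-to-head 14–3.

Plan D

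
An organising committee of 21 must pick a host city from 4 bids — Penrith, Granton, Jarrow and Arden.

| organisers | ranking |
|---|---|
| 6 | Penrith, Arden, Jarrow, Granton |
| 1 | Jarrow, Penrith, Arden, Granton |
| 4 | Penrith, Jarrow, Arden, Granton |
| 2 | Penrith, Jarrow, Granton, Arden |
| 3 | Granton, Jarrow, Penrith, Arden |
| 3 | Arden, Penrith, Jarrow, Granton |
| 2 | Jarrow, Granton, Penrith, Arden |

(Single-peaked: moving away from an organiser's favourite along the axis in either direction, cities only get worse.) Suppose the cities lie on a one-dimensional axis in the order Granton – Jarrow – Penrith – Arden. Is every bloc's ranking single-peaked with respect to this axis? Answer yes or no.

Axis positions: Granton=1, Jarrow=2, Penrith=3, Arden=4.
Bloc 1 (peak Penrith at position 3): ranking walks positions 3-4-2-1, expanding outward from the peak — single-peaked.
Bloc 2 (peak Jarrow at position 2): ranking walks positions 2-3-4-1, expanding outward from the peak — single-peaked.
Bloc 3 (peak Penrith at position 3): ranking walks positions 3-2-4-1, expanding outward from the peak — single-peaked.
Bloc 4 (peak Penrith at position 3): ranking walks positions 3-2-1-4, expanding outward from the peak — single-peaked.
Bloc 5 (peak Granton at position 1): ranking walks positions 1-2-3-4, expanding outward from the peak — single-peaked.
Bloc 6 (peak Arden at position 4): ranking walks positions 4-3-2-1, expanding outward from the peak — single-peaked.
Bloc 7 (peak Jarrow at position 2): ranking walks positions 2-1-3-4, expanding outward from the peak — single-peaked.
Every ranking is single-peaked on this axis.

yes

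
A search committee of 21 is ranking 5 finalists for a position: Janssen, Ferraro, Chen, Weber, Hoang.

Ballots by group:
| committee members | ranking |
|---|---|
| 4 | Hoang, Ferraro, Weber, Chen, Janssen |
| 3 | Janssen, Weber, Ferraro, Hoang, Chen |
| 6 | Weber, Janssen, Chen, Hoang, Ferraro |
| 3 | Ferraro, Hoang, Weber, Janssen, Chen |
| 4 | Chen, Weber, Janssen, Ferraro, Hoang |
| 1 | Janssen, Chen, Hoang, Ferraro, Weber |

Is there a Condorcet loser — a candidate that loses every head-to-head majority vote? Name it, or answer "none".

Pairwise majorities:
Janssen vs Ferraro: 3+6+4+1 = 14 for Janssen, 7 for Ferraro — Janssen by 14–7.
Janssen–Chen: Janssen 13–8.
Janssen vs Weber: 3+1 = 4 for Janssen, 17 for Weber — Weber by 17–4.
Janssen vs Hoang: 3+6+4+1 = 14 for Janssen, 7 for Hoang — Janssen by 14–7.
Ferraro vs Chen: Ferraro is ranked higher on 4+3+3 = 10 ballots, Chen on 11. Chen wins 11–10.
Ferraro vs Weber: 4+3+1 = 8 for Ferraro, 13 for Weber — Weber by 13–8.
Ferraro vs Hoang: 10 to 11, Hoang.
Chen vs Weber: Weber, 16–5.
Chen vs Hoang: Chen wins 11–10.
Weber–Hoang: Weber 13–8.
Ferraro loses to every other candidate — it is the Condorcet loser.

Ferraro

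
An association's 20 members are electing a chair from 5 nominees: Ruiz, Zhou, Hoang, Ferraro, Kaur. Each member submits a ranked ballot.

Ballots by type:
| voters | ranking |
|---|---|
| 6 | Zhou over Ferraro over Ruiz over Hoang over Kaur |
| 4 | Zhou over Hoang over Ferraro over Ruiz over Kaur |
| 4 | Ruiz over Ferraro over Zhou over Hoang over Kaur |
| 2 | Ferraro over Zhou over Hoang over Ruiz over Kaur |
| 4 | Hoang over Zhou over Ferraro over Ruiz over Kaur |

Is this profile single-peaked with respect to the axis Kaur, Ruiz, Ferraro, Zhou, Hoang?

yes

Axis positions: Kaur=1, Ruiz=2, Ferraro=3, Zhou=4, Hoang=5.
Type 1 (peak Zhou at position 4): ranking walks positions 4-3-2-5-1, expanding outward from the peak — single-peaked.
Type 2 (peak Zhou at position 4): ranking walks positions 4-5-3-2-1, expanding outward from the peak — single-peaked.
Type 3 (peak Ruiz at position 2): ranking walks positions 2-3-4-5-1, expanding outward from the peak — single-peaked.
Type 4 (peak Ferraro at position 3): ranking walks positions 3-4-5-2-1, expanding outward from the peak — single-peaked.
Type 5 (peak Hoang at position 5): ranking walks positions 5-4-3-2-1, expanding outward from the peak — single-peaked.
Every ranking is single-peaked on this axis.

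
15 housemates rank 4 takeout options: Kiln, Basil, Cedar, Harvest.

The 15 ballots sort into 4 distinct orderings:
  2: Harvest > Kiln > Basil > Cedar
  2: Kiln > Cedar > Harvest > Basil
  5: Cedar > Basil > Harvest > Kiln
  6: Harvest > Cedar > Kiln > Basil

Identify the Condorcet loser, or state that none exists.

Basil

Head-to-head results (15 friends):
Kiln vs Basil: Kiln, 10–5.
Kiln vs Cedar: Cedar, 11–4.
Kiln vs Harvest: 2 to 13, Harvest.
Basil vs Cedar: Basil is ranked higher on 2 ballots, Cedar on 13. Cedar wins 13–2.
Basil vs Harvest: 5 for Basil, 10 for Harvest — Harvest by 10–5.
Cedar vs Harvest: Cedar preferred on 2+5 = 7 ballots; Harvest wins 8–7.
Basil is beaten in every head-to-head and is the Condorcet loser.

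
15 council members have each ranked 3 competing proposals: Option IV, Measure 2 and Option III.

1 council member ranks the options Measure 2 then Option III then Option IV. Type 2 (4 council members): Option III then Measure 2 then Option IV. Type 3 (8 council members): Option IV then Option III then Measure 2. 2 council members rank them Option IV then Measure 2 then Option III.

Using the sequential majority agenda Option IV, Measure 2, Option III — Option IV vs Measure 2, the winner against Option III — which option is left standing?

Round 1: Option IV vs Measure 2 — 10–5, Option IV advances.
Round 2: Option IV vs Option III — 10–5, Option IV advances.
Option IV survives the agenda.

Option IV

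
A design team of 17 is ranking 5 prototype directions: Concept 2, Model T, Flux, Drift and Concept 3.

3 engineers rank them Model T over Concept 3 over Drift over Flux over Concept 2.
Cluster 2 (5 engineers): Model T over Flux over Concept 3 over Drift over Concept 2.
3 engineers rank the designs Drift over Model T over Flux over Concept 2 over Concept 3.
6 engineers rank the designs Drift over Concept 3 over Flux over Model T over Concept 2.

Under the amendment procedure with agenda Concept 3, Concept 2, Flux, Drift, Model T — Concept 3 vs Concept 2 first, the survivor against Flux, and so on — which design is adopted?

Round 1: Concept 3 vs Concept 2 — 14–3, Concept 3 advances.
Round 2: Concept 3 vs Flux — 9–8, Concept 3 advances.
Round 3: Concept 3 vs Drift — 8–9, Drift advances.
Round 4: Drift vs Model T — 9–8, Drift advances.
The agenda winner is Drift.

Drift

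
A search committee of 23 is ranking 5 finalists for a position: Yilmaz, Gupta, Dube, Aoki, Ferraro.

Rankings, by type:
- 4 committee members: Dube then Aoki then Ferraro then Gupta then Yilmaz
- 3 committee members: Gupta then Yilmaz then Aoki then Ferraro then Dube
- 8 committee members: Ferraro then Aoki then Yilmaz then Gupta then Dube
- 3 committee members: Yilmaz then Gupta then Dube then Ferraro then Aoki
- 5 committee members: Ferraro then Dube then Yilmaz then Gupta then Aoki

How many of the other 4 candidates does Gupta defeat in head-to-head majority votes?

Gupta against each rival (23 committee members):
Gupta vs Yilmaz: Yilmaz wins 16–7.
Gupta vs Dube: 14 to 9, Gupta.
Gupta vs Aoki: Gupta preferred on 3+3+5 = 11 ballots; Aoki wins 12–11.
Gupta vs Ferraro: Gupta preferred on 3+3 = 6 ballots; Ferraro wins 17–6.
Gupta beats Dube; loses to Yilmaz, Aoki, Ferraro — 1 pairwise win.

1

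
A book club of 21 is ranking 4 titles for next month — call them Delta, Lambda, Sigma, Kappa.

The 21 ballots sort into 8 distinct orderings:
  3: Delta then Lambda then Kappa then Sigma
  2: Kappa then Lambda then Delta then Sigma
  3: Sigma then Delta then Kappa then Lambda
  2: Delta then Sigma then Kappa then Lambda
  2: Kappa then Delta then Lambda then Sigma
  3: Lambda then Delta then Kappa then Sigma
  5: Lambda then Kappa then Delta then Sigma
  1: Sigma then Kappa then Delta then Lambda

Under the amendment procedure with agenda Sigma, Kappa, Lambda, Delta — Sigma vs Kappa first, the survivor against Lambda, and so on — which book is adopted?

Round 1: Sigma vs Kappa — 6–15, Kappa advances.
Round 2: Kappa vs Lambda — 10–11, Lambda advances.
Round 3: Lambda vs Delta — 10–11, Delta advances.
The agenda winner is Delta.

Delta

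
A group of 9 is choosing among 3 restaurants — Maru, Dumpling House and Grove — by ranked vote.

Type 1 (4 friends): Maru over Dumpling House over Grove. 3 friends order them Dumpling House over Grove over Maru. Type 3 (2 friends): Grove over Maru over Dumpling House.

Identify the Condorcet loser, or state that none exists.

Pairwise majorities:
Maru vs Dumpling House: 4+2 = 6 for Maru, 3 for Dumpling House — Maru by 6–3.
Maru vs Grove: 4 for Maru, 5 for Grove — Grove by 5–4.
Dumpling House vs Grove: Dumpling House wins 7–2.
Every restaurant wins at least one matchup (Maru beats Dumpling House; Dumpling House beats Grove; Grove beats Maru), so there is no Condorcet loser.

none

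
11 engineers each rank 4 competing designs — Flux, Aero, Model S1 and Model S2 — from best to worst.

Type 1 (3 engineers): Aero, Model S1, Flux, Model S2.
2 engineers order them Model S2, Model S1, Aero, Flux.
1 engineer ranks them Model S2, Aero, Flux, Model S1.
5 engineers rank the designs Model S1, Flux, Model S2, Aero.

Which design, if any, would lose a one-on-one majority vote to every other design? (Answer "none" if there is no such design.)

none

Pairwise majorities:
Flux vs Aero: Flux is ranked higher on 5 ballots, Aero on 6. Aero wins 6–5.
Flux vs Model S1: 1 to 10, Model S1.
Flux vs Model S2: 3+5 = 8 for Flux, 3 for Model S2 — Flux by 8–3.
Aero vs Model S1: 3+1 = 4 for Aero, 7 for Model S1 — Model S1 by 7–4.
Aero vs Model S2: 3 for Aero, 8 for Model S2 — Model S2 by 8–3.
Model S1 vs Model S2: Model S1 is ranked higher on 3+5 = 8 ballots, Model S2 on 3. Model S1 wins 8–3.
Each design has at least one pairwise win (Flux beats Model S2; Aero beats Flux; Model S1 beats Flux; Model S2 beats Aero) — no Condorcet loser.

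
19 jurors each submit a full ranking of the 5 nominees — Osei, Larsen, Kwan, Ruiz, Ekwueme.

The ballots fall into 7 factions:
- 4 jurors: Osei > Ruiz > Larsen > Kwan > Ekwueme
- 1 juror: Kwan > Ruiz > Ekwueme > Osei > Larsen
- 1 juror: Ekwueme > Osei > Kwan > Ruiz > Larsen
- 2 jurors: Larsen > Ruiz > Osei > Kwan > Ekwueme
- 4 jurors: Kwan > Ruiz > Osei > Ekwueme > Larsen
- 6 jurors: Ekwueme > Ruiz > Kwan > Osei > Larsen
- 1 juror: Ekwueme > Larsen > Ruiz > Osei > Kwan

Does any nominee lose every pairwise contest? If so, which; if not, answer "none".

Larsen

Pairwise majorities:
Osei vs Larsen: 16 to 3, Osei.
Osei vs Kwan: 4+1+2+1 = 8 for Osei, 11 for Kwan — Kwan by 11–8.
Osei vs Ruiz: Ruiz wins 14–5.
Osei vs Ekwueme: Osei preferred on 4+2+4 = 10 ballots; Osei wins 10–9.
Larsen vs Kwan: Kwan wins 12–7.
Larsen vs Ruiz: Ruiz wins 16–3.
Larsen vs Ekwueme: 4+2 = 6 for Larsen, 13 for Ekwueme — Ekwueme by 13–6.
Kwan vs Ruiz: Ruiz wins 13–6.
Kwan vs Ekwueme: Kwan is ranked higher on 4+1+2+4 = 11 ballots, Ekwueme on 8. Kwan wins 11–8.
Ruiz vs Ekwueme: Ruiz, 11–8.
Larsen loses to every other nominee — it is the Condorcet loser.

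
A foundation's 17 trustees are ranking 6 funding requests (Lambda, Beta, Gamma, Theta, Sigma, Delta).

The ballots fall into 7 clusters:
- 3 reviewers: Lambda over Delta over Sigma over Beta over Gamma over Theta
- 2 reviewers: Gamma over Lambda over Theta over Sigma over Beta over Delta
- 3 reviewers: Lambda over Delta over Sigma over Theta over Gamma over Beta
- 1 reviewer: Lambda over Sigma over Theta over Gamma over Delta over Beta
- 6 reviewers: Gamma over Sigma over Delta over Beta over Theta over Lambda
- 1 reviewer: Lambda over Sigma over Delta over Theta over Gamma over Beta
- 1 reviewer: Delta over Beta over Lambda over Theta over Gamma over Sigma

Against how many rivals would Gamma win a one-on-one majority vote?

Gamma against each rival (17 reviewers):
Gamma vs Lambda: 8 to 9, Lambda.
Gamma vs Beta: Gamma preferred on 2+3+1+6+1 = 13 ballots; Gamma wins 13–4.
Gamma vs Theta: 3+2+6 = 11 for Gamma, 6 for Theta — Gamma by 11–6.
Gamma vs Sigma: Gamma wins 9–8.
Gamma–Delta: Gamma 9–8.
Gamma beats Beta, Theta, Sigma, Delta; loses to Lambda — 4 pairwise wins.

4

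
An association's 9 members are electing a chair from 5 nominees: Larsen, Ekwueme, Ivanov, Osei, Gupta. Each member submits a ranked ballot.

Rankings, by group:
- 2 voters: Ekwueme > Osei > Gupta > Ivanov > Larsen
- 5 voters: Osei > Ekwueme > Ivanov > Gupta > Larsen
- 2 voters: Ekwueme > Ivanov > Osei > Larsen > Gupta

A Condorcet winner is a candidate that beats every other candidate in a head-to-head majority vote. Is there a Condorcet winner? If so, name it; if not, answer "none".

Pairwise majorities:
Larsen vs Ekwueme: Larsen preferred on 0 ballots; Ekwueme wins 9–0.
Larsen vs Ivanov: Ivanov, 9–0.
Larsen vs Osei: 0 to 9, Osei.
Larsen vs Gupta: Gupta, 7–2.
Ekwueme vs Ivanov: Ekwueme wins 9–0.
Ekwueme vs Osei: 4 to 5, Osei.
Ekwueme vs Gupta: Ekwueme is ranked higher on 2+5+2 = 9 ballots, Gupta on 0. Ekwueme wins 9–0.
Ivanov vs Osei: Osei wins 7–2.
Ivanov vs Gupta: Ivanov preferred on 5+2 = 7 ballots; Ivanov wins 7–2.
Osei vs Gupta: Osei, 9–0.
Only Osei has no losses; Osei is the Condorcet winner.

Osei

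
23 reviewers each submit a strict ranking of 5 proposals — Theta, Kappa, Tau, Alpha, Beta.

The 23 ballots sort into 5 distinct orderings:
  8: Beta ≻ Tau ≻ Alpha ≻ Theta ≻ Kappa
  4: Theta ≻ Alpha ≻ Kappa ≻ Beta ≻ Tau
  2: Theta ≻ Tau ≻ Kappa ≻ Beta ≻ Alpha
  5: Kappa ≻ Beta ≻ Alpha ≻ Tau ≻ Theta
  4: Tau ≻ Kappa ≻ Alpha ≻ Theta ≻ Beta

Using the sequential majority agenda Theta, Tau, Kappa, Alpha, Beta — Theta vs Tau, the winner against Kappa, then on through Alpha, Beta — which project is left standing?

Beta

Round 1: Theta vs Tau — 6–17, Tau advances.
Round 2: Tau vs Kappa — 14–9, Tau advances.
Round 3: Tau vs Alpha — 14–9, Tau advances.
Round 4: Tau vs Beta — 6–17, Beta advances.
The agenda winner is Beta.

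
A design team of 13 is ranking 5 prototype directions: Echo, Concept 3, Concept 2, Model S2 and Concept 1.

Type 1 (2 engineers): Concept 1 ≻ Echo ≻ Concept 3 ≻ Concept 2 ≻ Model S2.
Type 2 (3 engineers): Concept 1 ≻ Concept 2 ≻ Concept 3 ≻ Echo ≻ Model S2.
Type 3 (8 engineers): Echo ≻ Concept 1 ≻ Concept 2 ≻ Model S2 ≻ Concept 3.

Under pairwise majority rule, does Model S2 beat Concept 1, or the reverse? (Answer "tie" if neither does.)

Concept 1

No ballot ranks Model S2 above Concept 1: 0.
Ballots ranking Concept 1 above Model S2: 13 − 0 = 13.
Concept 1 wins the head-to-head 13–0.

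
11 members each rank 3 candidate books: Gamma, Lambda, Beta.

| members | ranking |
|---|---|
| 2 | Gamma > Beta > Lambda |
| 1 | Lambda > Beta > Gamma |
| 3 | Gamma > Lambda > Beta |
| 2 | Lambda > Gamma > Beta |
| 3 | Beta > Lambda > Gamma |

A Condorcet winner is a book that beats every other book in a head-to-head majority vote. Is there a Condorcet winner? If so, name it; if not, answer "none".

Head-to-head results (11 members):
Gamma vs Lambda: 5 to 6, Lambda.
Gamma vs Beta: 7 to 4, Gamma.
Lambda vs Beta: Lambda preferred on 1+3+2 = 6 ballots; Lambda wins 6–5.
Only Lambda has no losses; Lambda is the Condorcet winner.

Lambda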